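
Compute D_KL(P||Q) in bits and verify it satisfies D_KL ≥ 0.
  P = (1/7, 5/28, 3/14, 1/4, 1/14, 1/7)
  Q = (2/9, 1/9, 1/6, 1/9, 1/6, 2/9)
0.2230 bits

KL divergence satisfies the Gibbs inequality: D_KL(P||Q) ≥ 0 for all distributions P, Q.

D_KL(P||Q) = Σ p(x) log(p(x)/q(x))
Term by term:
  x=0: 1/7 × log_2[(1/7)/(2/9)] = -0.0911
  x=1: 5/28 × log_2[(5/28)/(1/9)] = 0.1222
  x=2: 3/14 × log_2[(3/14)/(1/6)] = 0.0777
  x=3: 1/4 × log_2[(1/4)/(1/9)] = 0.2925
  x=4: 1/14 × log_2[(1/14)/(1/6)] = -0.0873
  x=5: 1/7 × log_2[(1/7)/(2/9)] = -0.0911
D_KL(P||Q) = 0.2230 bits

D_KL(P||Q) = 0.2230 ≥ 0 ✓

This non-negativity is a fundamental property: relative entropy cannot be negative because it measures how different Q is from P.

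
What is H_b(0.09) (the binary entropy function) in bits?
0.4365 bits

The binary entropy function is:
H(p) = -p log(p) - (1-p) log(1-p)

H(0.09) = -0.09 × log_2(0.09) - 0.91 × log_2(0.91)
H(0.09) = 0.4365 bits

Note: Binary entropy is maximized at p=0.5 (H=1 bit) and minimized at p=0 or p=1 (H=0).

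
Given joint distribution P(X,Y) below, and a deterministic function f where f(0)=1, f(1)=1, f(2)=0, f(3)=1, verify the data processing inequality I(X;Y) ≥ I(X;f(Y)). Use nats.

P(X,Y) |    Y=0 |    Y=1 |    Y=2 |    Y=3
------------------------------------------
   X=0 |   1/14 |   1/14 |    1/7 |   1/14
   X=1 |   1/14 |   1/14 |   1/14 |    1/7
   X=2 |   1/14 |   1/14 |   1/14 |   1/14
I(X;Y) = 0.0284, I(X;f(Y)) = 0.0185, inequality holds: 0.0284 ≥ 0.0185

Data Processing Inequality: For any Markov chain X → Y → Z, we have I(X;Y) ≥ I(X;Z).

Here Z = f(Y) is a deterministic function of Y, forming X → Y → Z.

Original I(X;Y) = 0.0284 nats

After applying f:
P(X,Z) where Z=f(Y):
- P(X,Z=0) = P(X,Y=2)
- P(X,Z=1) = P(X,Y=0) + P(X,Y=1) + P(X,Y=3)

I(X;Z) = I(X;f(Y)) = 0.0185 nats

Verification: 0.0284 ≥ 0.0185 ✓

Information cannot be created by processing; the function f can only lose information about X.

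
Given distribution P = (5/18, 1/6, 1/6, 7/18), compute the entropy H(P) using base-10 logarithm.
0.5734 dits

Shannon entropy is H(X) = -Σ p(x) log p(x).

For P = (5/18, 1/6, 1/6, 7/18):
H = -5/18 × log_10(5/18) -1/6 × log_10(1/6) -1/6 × log_10(1/6) -7/18 × log_10(7/18)
H = 0.5734 dits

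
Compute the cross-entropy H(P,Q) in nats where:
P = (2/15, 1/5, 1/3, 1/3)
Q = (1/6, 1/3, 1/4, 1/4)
1.3828 nats

Cross-entropy: H(P,Q) = -Σ p(x) log q(x)

Alternatively: H(P,Q) = H(P) + D_KL(P||Q)
H(P) = 1.3229 nats
D_KL(P||Q) = 0.0599 nats

H(P,Q) = 1.3229 + 0.0599 = 1.3828 nats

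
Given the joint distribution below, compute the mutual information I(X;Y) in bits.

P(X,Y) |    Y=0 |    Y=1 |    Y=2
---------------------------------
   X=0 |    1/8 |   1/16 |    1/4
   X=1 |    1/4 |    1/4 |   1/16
0.1931 bits

Mutual information: I(X;Y) = H(X) + H(Y) - H(X,Y)

Marginals:
P(X) = (7/16, 9/16), H(X) = 0.9887 bits
P(Y) = (3/8, 5/16, 5/16), H(Y) = 1.5794 bits

Joint entropy: H(X,Y) = 2.3750 bits

I(X;Y) = 0.9887 + 1.5794 - 2.3750 = 0.1931 bits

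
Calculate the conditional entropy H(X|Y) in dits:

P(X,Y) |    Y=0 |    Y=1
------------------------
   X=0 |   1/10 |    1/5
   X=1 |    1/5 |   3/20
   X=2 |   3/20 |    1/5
0.4677 dits

Using the chain rule: H(X|Y) = H(X,Y) - H(Y)

First, compute H(X,Y) = 0.7666 dits

Marginal P(Y) = (9/20, 11/20)
H(Y) = 0.2989 dits

H(X|Y) = H(X,Y) - H(Y) = 0.7666 - 0.2989 = 0.4677 dits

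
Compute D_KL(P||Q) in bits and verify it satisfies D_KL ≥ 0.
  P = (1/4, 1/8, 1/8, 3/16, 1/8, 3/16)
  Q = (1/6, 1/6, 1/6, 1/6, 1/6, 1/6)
0.0543 bits

KL divergence satisfies the Gibbs inequality: D_KL(P||Q) ≥ 0 for all distributions P, Q.

D_KL(P||Q) = Σ p(x) log(p(x)/q(x))
Term by term:
  x=0: 1/4 × log_2[(1/4)/(1/6)] = 0.1462
  x=1: 1/8 × log_2[(1/8)/(1/6)] = -0.0519
  x=2: 1/8 × log_2[(1/8)/(1/6)] = -0.0519
  x=3: 3/16 × log_2[(3/16)/(1/6)] = 0.0319
  x=4: 1/8 × log_2[(1/8)/(1/6)] = -0.0519
  x=5: 3/16 × log_2[(3/16)/(1/6)] = 0.0319
D_KL(P||Q) = 0.0543 bits

D_KL(P||Q) = 0.0543 ≥ 0 ✓

This non-negativity is a fundamental property: relative entropy cannot be negative because it measures how different Q is from P.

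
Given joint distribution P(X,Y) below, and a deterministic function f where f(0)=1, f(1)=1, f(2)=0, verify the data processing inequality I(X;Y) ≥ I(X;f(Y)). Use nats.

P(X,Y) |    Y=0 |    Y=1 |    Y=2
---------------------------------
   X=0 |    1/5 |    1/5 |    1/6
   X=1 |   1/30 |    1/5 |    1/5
I(X;Y) = 0.0586, I(X;f(Y)) = 0.0148, inequality holds: 0.0586 ≥ 0.0148

Data Processing Inequality: For any Markov chain X → Y → Z, we have I(X;Y) ≥ I(X;Z).

Here Z = f(Y) is a deterministic function of Y, forming X → Y → Z.

Original I(X;Y) = 0.0586 nats

After applying f:
P(X,Z) where Z=f(Y):
- P(X,Z=0) = P(X,Y=2)
- P(X,Z=1) = P(X,Y=0) + P(X,Y=1)

I(X;Z) = I(X;f(Y)) = 0.0148 nats

Verification: 0.0586 ≥ 0.0148 ✓

Information cannot be created by processing; the function f can only lose information about X.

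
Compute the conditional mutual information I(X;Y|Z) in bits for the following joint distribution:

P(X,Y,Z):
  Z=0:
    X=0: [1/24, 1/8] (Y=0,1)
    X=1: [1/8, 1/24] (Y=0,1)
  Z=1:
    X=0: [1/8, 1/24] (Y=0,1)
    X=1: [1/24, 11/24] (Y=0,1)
0.2616 bits

Conditional mutual information: I(X;Y|Z) = H(X|Z) + H(Y|Z) - H(X,Y|Z)

H(Z) = 0.9183
H(X,Z) = 1.7925 → H(X|Z) = 0.8742
H(Y,Z) = 1.7925 → H(Y|Z) = 0.8742
H(X,Y,Z) = 2.4050 → H(X,Y|Z) = 1.4867

I(X;Y|Z) = 0.8742 + 0.8742 - 1.4867 = 0.2616 bits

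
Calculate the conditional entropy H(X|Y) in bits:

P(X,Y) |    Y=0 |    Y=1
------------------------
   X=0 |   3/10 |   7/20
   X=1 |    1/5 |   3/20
0.9261 bits

Using the chain rule: H(X|Y) = H(X,Y) - H(Y)

First, compute H(X,Y) = 1.9261 bits

Marginal P(Y) = (1/2, 1/2)
H(Y) = 1.0000 bits

H(X|Y) = H(X,Y) - H(Y) = 1.9261 - 1.0000 = 0.9261 bits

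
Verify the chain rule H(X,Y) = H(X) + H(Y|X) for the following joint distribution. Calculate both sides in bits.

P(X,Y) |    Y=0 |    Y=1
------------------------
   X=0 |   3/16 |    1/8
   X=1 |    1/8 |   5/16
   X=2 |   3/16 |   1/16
H(X,Y) = 2.4300, H(X) = 1.5462, H(Y|X) = 0.8839 (all in bits)

Chain rule: H(X,Y) = H(X) + H(Y|X)

Left side — joint entropy directly:
H(X,Y) = -Σ p(x,y) log p(x,y) = 2.4300 bits

Right side — compute H(Y|X) from the conditional distributions:
P(X) = (5/16, 7/16, 1/4), so H(X) = 1.5462 bits
H(Y|X) = Σ_x P(X=x) · H(Y|X=x):
  P(Y|X=0) = (3/5, 2/5), H(Y|X=0) = 0.9710, weight P(X=0) = 5/16
  P(Y|X=1) = (2/7, 5/7), H(Y|X=1) = 0.8631, weight P(X=1) = 7/16
  P(Y|X=2) = (3/4, 1/4), H(Y|X=2) = 0.8113, weight P(X=2) = 1/4
H(Y|X) = 0.8839 bits

H(X) + H(Y|X) = 1.5462 + 0.8839 = 2.4300 bits

Both sides equal 2.4300 bits. ✓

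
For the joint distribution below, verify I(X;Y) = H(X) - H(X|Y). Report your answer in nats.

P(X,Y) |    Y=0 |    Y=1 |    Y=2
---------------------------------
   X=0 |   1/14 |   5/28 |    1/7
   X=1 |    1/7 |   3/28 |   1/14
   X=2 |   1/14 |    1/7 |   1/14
I(X;Y) = 0.0339 nats

Mutual information has multiple equivalent forms:
- I(X;Y) = H(X) - H(X|Y)
- I(X;Y) = H(Y) - H(Y|X)
- I(X;Y) = H(X) + H(Y) - H(X,Y)

Computing all quantities:
H(X) = 1.0898, H(Y) = 1.0790, H(X,Y) = 2.1349
H(X|Y) = 1.0559, H(Y|X) = 1.0451

Verification:
H(X) - H(X|Y) = 1.0898 - 1.0559 = 0.0339
H(Y) - H(Y|X) = 1.0790 - 1.0451 = 0.0339
H(X) + H(Y) - H(X,Y) = 1.0898 + 1.0790 - 2.1349 = 0.0339

All forms give I(X;Y) = 0.0339 nats. ✓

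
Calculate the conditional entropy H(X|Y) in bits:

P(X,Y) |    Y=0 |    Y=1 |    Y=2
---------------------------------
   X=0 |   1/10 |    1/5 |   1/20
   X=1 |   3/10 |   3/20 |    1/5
0.8498 bits

Using the chain rule: H(X|Y) = H(X,Y) - H(Y)

First, compute H(X,Y) = 2.4087 bits

Marginal P(Y) = (2/5, 7/20, 1/4)
H(Y) = 1.5589 bits

H(X|Y) = H(X,Y) - H(Y) = 2.4087 - 1.5589 = 0.8498 bits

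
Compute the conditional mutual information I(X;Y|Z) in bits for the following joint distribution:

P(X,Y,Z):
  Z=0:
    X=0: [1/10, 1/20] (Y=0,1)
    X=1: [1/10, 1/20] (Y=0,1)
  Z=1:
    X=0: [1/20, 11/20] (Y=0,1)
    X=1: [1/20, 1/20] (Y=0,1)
0.0659 bits

Conditional mutual information: I(X;Y|Z) = H(X|Z) + H(Y|Z) - H(X,Y|Z)

H(Z) = 0.8813
H(X,Z) = 1.5955 → H(X|Z) = 0.7142
H(Y,Z) = 1.5710 → H(Y|Z) = 0.6897
H(X,Y,Z) = 2.2192 → H(X,Y|Z) = 1.3379

I(X;Y|Z) = 0.7142 + 0.6897 - 1.3379 = 0.0659 bits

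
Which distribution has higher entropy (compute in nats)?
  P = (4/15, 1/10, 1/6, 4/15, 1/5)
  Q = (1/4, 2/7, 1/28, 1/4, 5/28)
P

Computing entropies in nats:
H(P) = 1.5557
H(Q) = 1.4777

Distribution P has higher entropy.

Intuition: The distribution closer to uniform (more spread out) has higher entropy.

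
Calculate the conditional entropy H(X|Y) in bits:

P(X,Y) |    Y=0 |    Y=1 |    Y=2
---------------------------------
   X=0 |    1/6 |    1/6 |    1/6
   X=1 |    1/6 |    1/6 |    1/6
1.0000 bits

Using the chain rule: H(X|Y) = H(X,Y) - H(Y)

First, compute H(X,Y) = 2.5850 bits

Marginal P(Y) = (1/3, 1/3, 1/3)
H(Y) = 1.5850 bits

H(X|Y) = H(X,Y) - H(Y) = 2.5850 - 1.5850 = 1.0000 bits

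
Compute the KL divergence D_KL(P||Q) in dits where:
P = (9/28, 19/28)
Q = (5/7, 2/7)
0.1434 dits

KL divergence: D_KL(P||Q) = Σ p(x) log(p(x)/q(x))

Computing term by term:
  x=0: 9/28 × log_10[(9/28)/(5/7)] = 9/28 × -0.3468 = -0.1115
  x=1: 19/28 × log_10[(19/28)/(2/7)] = 19/28 × 0.3757 = 0.2549

D_KL(P||Q) = 0.1434 dits

Note: KL divergence is always non-negative and equals 0 iff P = Q.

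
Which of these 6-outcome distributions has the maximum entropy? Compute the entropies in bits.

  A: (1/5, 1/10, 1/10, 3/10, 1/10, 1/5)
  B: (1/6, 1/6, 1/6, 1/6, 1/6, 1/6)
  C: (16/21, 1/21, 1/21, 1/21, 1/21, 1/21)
B

For a discrete distribution over n outcomes, entropy is maximized by the uniform distribution.

Computing entropies:
H(A) = 2.4464 bits
H(B) = 2.5850 bits
H(C) = 1.3447 bits

The uniform distribution (where all probabilities equal 1/6) achieves the maximum entropy of log_2(6) = 2.5850 bits.

Distribution B has the highest entropy.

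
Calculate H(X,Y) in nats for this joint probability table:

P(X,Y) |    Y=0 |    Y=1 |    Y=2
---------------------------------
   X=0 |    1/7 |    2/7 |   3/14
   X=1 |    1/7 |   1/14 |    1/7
1.7105 nats

Joint entropy is H(X,Y) = -Σ_{x,y} p(x,y) log p(x,y).

Summing over all non-zero entries:
H(X,Y) = -[1/7·log_e(1/7) + 2/7·log_e(2/7) + 3/14·log_e(3/14) + 1/7·log_e(1/7) + 1/14·log_e(1/14) + 1/7·log_e(1/7)]
H(X,Y) = 1.7105 nats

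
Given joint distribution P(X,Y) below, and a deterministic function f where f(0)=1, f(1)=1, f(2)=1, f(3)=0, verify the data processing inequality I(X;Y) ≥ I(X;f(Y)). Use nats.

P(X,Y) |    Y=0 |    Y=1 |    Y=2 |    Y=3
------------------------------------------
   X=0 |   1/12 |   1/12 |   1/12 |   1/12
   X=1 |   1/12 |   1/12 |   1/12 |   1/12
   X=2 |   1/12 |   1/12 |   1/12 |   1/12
I(X;Y) = 0.0000, I(X;f(Y)) = 0.0000, inequality holds: 0.0000 ≥ 0.0000

Data Processing Inequality: For any Markov chain X → Y → Z, we have I(X;Y) ≥ I(X;Z).

Here Z = f(Y) is a deterministic function of Y, forming X → Y → Z.

Original I(X;Y) = 0.0000 nats

After applying f:
P(X,Z) where Z=f(Y):
- P(X,Z=0) = P(X,Y=3)
- P(X,Z=1) = P(X,Y=0) + P(X,Y=1) + P(X,Y=2)

I(X;Z) = I(X;f(Y)) = 0.0000 nats

Verification: 0.0000 ≥ 0.0000 ✓

Information cannot be created by processing; the function f can only lose information about X.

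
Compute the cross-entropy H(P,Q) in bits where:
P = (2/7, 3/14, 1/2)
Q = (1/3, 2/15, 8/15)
1.5292 bits

Cross-entropy: H(P,Q) = -Σ p(x) log q(x)

Alternatively: H(P,Q) = H(P) + D_KL(P||Q)
H(P) = 1.4926 bits
D_KL(P||Q) = 0.0366 bits

H(P,Q) = 1.4926 + 0.0366 = 1.5292 bits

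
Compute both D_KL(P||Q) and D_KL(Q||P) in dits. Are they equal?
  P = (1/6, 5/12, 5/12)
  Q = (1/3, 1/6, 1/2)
D_KL(P||Q) = 0.0826, D_KL(Q||P) = 0.0736

KL divergence is not symmetric: D_KL(P||Q) ≠ D_KL(Q||P) in general.

D_KL(P||Q) = 0.0826 dits
D_KL(Q||P) = 0.0736 dits

No, they are not equal!

This asymmetry is why KL divergence is not a true distance metric.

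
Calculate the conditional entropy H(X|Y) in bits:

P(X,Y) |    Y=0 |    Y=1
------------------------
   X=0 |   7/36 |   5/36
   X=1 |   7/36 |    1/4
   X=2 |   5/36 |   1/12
1.5109 bits

Using the chain rule: H(X|Y) = H(X,Y) - H(Y)

First, compute H(X,Y) = 2.5086 bits

Marginal P(Y) = (19/36, 17/36)
H(Y) = 0.9978 bits

H(X|Y) = H(X,Y) - H(Y) = 2.5086 - 0.9978 = 1.5109 bits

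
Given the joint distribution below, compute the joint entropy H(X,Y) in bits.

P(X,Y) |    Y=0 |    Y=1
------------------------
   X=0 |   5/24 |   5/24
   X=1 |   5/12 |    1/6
1.9000 bits

Joint entropy is H(X,Y) = -Σ_{x,y} p(x,y) log p(x,y).

Summing over all non-zero entries:
H(X,Y) = -[5/24·log_2(5/24) + 5/24·log_2(5/24) + 5/12·log_2(5/12) + 1/6·log_2(1/6)]
H(X,Y) = 1.9000 bits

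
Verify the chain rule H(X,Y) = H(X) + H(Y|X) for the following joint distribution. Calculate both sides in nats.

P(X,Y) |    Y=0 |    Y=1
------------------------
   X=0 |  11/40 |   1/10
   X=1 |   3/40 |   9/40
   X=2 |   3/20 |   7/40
H(X,Y) = 1.7048, H(X) = 1.0943, H(Y|X) = 0.6105 (all in nats)

Chain rule: H(X,Y) = H(X) + H(Y|X)

Left side — joint entropy directly:
H(X,Y) = -Σ p(x,y) log p(x,y) = 1.7048 nats

Right side — compute H(Y|X) from the conditional distributions:
P(X) = (3/8, 3/10, 13/40), so H(X) = 1.0943 nats
H(Y|X) = Σ_x P(X=x) · H(Y|X=x):
  P(Y|X=0) = (11/15, 4/15), H(Y|X=0) = 0.5799, weight P(X=0) = 3/8
  P(Y|X=1) = (1/4, 3/4), H(Y|X=1) = 0.5623, weight P(X=1) = 3/10
  P(Y|X=2) = (6/13, 7/13), H(Y|X=2) = 0.6902, weight P(X=2) = 13/40
H(Y|X) = 0.6105 nats

H(X) + H(Y|X) = 1.0943 + 0.6105 = 1.7048 nats

Both sides equal 1.7048 nats. ✓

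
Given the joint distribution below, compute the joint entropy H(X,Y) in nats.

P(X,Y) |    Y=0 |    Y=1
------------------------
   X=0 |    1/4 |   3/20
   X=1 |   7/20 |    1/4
1.3452 nats

Joint entropy is H(X,Y) = -Σ_{x,y} p(x,y) log p(x,y).

Summing over all non-zero entries:
H(X,Y) = -[1/4·log_e(1/4) + 3/20·log_e(3/20) + 7/20·log_e(7/20) + 1/4·log_e(1/4)]
H(X,Y) = 1.3452 nats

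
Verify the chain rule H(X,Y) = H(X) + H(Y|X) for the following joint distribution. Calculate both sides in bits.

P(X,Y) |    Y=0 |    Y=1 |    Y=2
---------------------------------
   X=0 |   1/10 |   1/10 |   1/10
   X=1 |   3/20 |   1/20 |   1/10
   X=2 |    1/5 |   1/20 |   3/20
H(X,Y) = 3.0464, H(X) = 1.5710, H(Y|X) = 1.4755 (all in bits)

Chain rule: H(X,Y) = H(X) + H(Y|X)

Left side — joint entropy directly:
H(X,Y) = -Σ p(x,y) log p(x,y) = 3.0464 bits

Right side — compute H(Y|X) from the conditional distributions:
P(X) = (3/10, 3/10, 2/5), so H(X) = 1.5710 bits
H(Y|X) = Σ_x P(X=x) · H(Y|X=x):
  P(Y|X=0) = (1/3, 1/3, 1/3), H(Y|X=0) = 1.5850, weight P(X=0) = 3/10
  P(Y|X=1) = (1/2, 1/6, 1/3), H(Y|X=1) = 1.4591, weight P(X=1) = 3/10
  P(Y|X=2) = (1/2, 1/8, 3/8), H(Y|X=2) = 1.4056, weight P(X=2) = 2/5
H(Y|X) = 1.4755 bits

H(X) + H(Y|X) = 1.5710 + 1.4755 = 3.0464 bits

Both sides equal 3.0464 bits. ✓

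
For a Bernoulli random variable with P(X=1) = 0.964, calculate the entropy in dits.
0.0673 dits

The binary entropy function is:
H(p) = -p log(p) - (1-p) log(1-p)

H(0.964) = -0.964 × log_10(0.964) - 0.036 × log_10(0.036)
H(0.964) = 0.0673 dits

Note: Binary entropy is maximized at p=0.5 (H=1 bit) and minimized at p=0 or p=1 (H=0).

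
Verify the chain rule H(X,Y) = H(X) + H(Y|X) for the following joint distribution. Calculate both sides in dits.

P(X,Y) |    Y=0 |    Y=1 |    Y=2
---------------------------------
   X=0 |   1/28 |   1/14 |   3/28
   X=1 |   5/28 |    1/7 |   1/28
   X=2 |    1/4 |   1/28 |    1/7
H(X,Y) = 0.8664, H(X) = 0.4608, H(Y|X) = 0.4057 (all in dits)

Chain rule: H(X,Y) = H(X) + H(Y|X)

Left side — joint entropy directly:
H(X,Y) = -Σ p(x,y) log p(x,y) = 0.8664 dits

Right side — compute H(Y|X) from the conditional distributions:
P(X) = (3/14, 5/14, 3/7), so H(X) = 0.4608 dits
H(Y|X) = Σ_x P(X=x) · H(Y|X=x):
  P(Y|X=0) = (1/6, 1/3, 1/2), H(Y|X=0) = 0.4392, weight P(X=0) = 3/14
  P(Y|X=1) = (1/2, 2/5, 1/10), H(Y|X=1) = 0.4097, weight P(X=1) = 5/14
  P(Y|X=2) = (7/12, 1/12, 1/3), H(Y|X=2) = 0.3855, weight P(X=2) = 3/7
H(Y|X) = 0.4057 dits

H(X) + H(Y|X) = 0.4608 + 0.4057 = 0.8664 dits

Both sides equal 0.8664 dits. ✓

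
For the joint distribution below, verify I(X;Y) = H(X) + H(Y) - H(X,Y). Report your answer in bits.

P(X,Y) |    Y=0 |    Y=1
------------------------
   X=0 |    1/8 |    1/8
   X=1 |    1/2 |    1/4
I(X;Y) = 0.0157 bits

Mutual information has multiple equivalent forms:
- I(X;Y) = H(X) - H(X|Y)
- I(X;Y) = H(Y) - H(Y|X)
- I(X;Y) = H(X) + H(Y) - H(X,Y)

Computing all quantities:
H(X) = 0.8113, H(Y) = 0.9544, H(X,Y) = 1.7500
H(X|Y) = 0.7956, H(Y|X) = 0.9387

Verification:
H(X) - H(X|Y) = 0.8113 - 0.7956 = 0.0157
H(Y) - H(Y|X) = 0.9544 - 0.9387 = 0.0157
H(X) + H(Y) - H(X,Y) = 0.8113 + 0.9544 - 1.7500 = 0.0157

All forms give I(X;Y) = 0.0157 bits. ✓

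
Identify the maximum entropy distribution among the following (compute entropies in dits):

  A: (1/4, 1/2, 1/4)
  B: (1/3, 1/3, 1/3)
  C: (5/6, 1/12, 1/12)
B

For a discrete distribution over n outcomes, entropy is maximized by the uniform distribution.

Computing entropies:
H(A) = 0.4515 dits
H(B) = 0.4771 dits
H(C) = 0.2458 dits

The uniform distribution (where all probabilities equal 1/3) achieves the maximum entropy of log_10(3) = 0.4771 dits.

Distribution B has the highest entropy.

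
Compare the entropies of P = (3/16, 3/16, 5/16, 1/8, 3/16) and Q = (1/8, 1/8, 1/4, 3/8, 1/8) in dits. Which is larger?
P

Computing entropies in dits:
H(P) = 0.6797
H(Q) = 0.6489

Distribution P has higher entropy.

Intuition: The distribution closer to uniform (more spread out) has higher entropy.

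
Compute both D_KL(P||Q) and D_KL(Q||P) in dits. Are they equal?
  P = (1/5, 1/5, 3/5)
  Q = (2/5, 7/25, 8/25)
D_KL(P||Q) = 0.0744, D_KL(Q||P) = 0.0740

KL divergence is not symmetric: D_KL(P||Q) ≠ D_KL(Q||P) in general.

D_KL(P||Q) = 0.0744 dits
D_KL(Q||P) = 0.0740 dits

No, they are not equal!

This asymmetry is why KL divergence is not a true distance metric.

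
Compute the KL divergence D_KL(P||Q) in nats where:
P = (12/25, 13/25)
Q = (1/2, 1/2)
0.0008 nats

KL divergence: D_KL(P||Q) = Σ p(x) log(p(x)/q(x))

Computing term by term:
  x=0: 12/25 × log_e[(12/25)/(1/2)] = 12/25 × -0.0408 = -0.0196
  x=1: 13/25 × log_e[(13/25)/(1/2)] = 13/25 × 0.0392 = 0.0204

D_KL(P||Q) = 0.0008 nats

Note: KL divergence is always non-negative and equals 0 iff P = Q.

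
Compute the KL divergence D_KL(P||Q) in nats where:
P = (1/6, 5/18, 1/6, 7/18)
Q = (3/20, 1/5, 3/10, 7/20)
0.0518 nats

KL divergence: D_KL(P||Q) = Σ p(x) log(p(x)/q(x))

Computing term by term:
  x=0: 1/6 × log_e[(1/6)/(3/20)] = 1/6 × 0.1054 = 0.0176
  x=1: 5/18 × log_e[(5/18)/(1/5)] = 5/18 × 0.3285 = 0.0913
  x=2: 1/6 × log_e[(1/6)/(3/10)] = 1/6 × -0.5878 = -0.0980
  x=3: 7/18 × log_e[(7/18)/(7/20)] = 7/18 × 0.1054 = 0.0410

D_KL(P||Q) = 0.0518 nats

Note: KL divergence is always non-negative and equals 0 iff P = Q.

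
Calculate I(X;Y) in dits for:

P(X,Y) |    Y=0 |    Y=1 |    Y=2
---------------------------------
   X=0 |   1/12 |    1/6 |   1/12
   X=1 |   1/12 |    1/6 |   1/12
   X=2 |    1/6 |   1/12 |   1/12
0.0164 dits

Mutual information: I(X;Y) = H(X) + H(Y) - H(X,Y)

Marginals:
P(X) = (1/3, 1/3, 1/3), H(X) = 0.4771 dits
P(Y) = (1/3, 5/12, 1/4), H(Y) = 0.4680 dits

Joint entropy: H(X,Y) = 0.9287 dits

I(X;Y) = 0.4771 + 0.4680 - 0.9287 = 0.0164 dits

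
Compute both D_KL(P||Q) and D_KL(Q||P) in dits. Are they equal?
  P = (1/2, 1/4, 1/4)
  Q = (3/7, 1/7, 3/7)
D_KL(P||Q) = 0.0357, D_KL(Q||P) = 0.0369

KL divergence is not symmetric: D_KL(P||Q) ≠ D_KL(Q||P) in general.

D_KL(P||Q) = 0.0357 dits
D_KL(Q||P) = 0.0369 dits

No, they are not equal!

This asymmetry is why KL divergence is not a true distance metric.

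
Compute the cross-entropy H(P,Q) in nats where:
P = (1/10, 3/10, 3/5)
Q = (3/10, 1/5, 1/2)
1.0191 nats

Cross-entropy: H(P,Q) = -Σ p(x) log q(x)

Alternatively: H(P,Q) = H(P) + D_KL(P||Q)
H(P) = 0.8979 nats
D_KL(P||Q) = 0.1212 nats

H(P,Q) = 0.8979 + 0.1212 = 1.0191 nats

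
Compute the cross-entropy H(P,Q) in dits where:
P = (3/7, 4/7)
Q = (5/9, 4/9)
0.3106 dits

Cross-entropy: H(P,Q) = -Σ p(x) log q(x)

Alternatively: H(P,Q) = H(P) + D_KL(P||Q)
H(P) = 0.2966 dits
D_KL(P||Q) = 0.0141 dits

H(P,Q) = 0.2966 + 0.0141 = 0.3106 dits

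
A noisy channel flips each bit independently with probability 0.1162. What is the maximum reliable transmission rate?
0.4817 bits

For a binary symmetric channel (BSC) with error probability p:
Capacity C = 1 - H(p) bits per symbol

where H(p) = -p log₂(p) - (1-p) log₂(1-p) is the binary entropy function.

H(0.1162) = 0.5183 bits
C = 1 - 0.5183 = 0.4817 bits per symbol

This means we can reliably transmit up to 0.4817 bits of information per channel use.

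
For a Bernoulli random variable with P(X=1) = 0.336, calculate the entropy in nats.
0.6383 nats

The binary entropy function is:
H(p) = -p log(p) - (1-p) log(1-p)

H(0.336) = -0.336 × log_e(0.336) - 0.664 × log_e(0.664)
H(0.336) = 0.6383 nats

Note: Binary entropy is maximized at p=0.5 (H=1 bit) and minimized at p=0 or p=1 (H=0).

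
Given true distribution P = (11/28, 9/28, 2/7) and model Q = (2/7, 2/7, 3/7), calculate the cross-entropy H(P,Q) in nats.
1.1369 nats

Cross-entropy: H(P,Q) = -Σ p(x) log q(x)

Alternatively: H(P,Q) = H(P) + D_KL(P||Q)
H(P) = 1.0898 nats
D_KL(P||Q) = 0.0471 nats

H(P,Q) = 1.0898 + 0.0471 = 1.1369 nats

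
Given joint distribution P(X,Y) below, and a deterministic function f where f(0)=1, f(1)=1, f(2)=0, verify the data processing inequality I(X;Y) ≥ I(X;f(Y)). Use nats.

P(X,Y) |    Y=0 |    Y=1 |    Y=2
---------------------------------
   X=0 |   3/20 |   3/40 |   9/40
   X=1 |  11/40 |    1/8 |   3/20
I(X;Y) = 0.0275, I(X;f(Y)) = 0.0274, inequality holds: 0.0275 ≥ 0.0274

Data Processing Inequality: For any Markov chain X → Y → Z, we have I(X;Y) ≥ I(X;Z).

Here Z = f(Y) is a deterministic function of Y, forming X → Y → Z.

Original I(X;Y) = 0.0275 nats

After applying f:
P(X,Z) where Z=f(Y):
- P(X,Z=0) = P(X,Y=2)
- P(X,Z=1) = P(X,Y=0) + P(X,Y=1)

I(X;Z) = I(X;f(Y)) = 0.0274 nats

Verification: 0.0275 ≥ 0.0274 ✓

Information cannot be created by processing; the function f can only lose information about X.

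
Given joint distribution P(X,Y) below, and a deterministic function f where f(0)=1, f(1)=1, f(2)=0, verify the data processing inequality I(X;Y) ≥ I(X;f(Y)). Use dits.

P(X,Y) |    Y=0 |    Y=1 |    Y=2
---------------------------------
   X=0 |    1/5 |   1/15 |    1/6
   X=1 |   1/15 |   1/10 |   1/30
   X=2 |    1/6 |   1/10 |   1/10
I(X;Y) = 0.0190, I(X;f(Y)) = 0.0075, inequality holds: 0.0190 ≥ 0.0075

Data Processing Inequality: For any Markov chain X → Y → Z, we have I(X;Y) ≥ I(X;Z).

Here Z = f(Y) is a deterministic function of Y, forming X → Y → Z.

Original I(X;Y) = 0.0190 dits

After applying f:
P(X,Z) where Z=f(Y):
- P(X,Z=0) = P(X,Y=2)
- P(X,Z=1) = P(X,Y=0) + P(X,Y=1)

I(X;Z) = I(X;f(Y)) = 0.0075 dits

Verification: 0.0190 ≥ 0.0075 ✓

Information cannot be created by processing; the function f can only lose information about X.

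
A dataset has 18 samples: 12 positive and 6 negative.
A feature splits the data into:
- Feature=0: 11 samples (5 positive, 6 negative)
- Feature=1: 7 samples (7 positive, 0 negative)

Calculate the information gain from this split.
0.3108 bits

Information Gain = H(Y) - H(Y|Feature)

Before split:
P(positive) = 12/18 = 0.6667
H(Y) = 0.9183 bits

After split:
Feature=0: H = 0.9940 bits (weight = 11/18)
Feature=1: H = 0.0000 bits (weight = 7/18)
H(Y|Feature) = (11/18)×0.9940 + (7/18)×0.0000 = 0.6075 bits

Information Gain = 0.9183 - 0.6075 = 0.3108 bits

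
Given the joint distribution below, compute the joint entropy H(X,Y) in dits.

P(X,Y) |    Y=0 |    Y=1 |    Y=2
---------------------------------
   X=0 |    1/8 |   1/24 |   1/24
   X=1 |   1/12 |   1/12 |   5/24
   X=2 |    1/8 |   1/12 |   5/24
0.8944 dits

Joint entropy is H(X,Y) = -Σ_{x,y} p(x,y) log p(x,y).

Summing over all non-zero entries:
H(X,Y) = -[1/8·log_10(1/8) + 1/24·log_10(1/24) + 1/24·log_10(1/24) + 1/12·log_10(1/12) + 1/12·log_10(1/12) + 5/24·log_10(5/24) + 1/8·log_10(1/8) + 1/12·log_10(1/12) + 5/24·log_10(5/24)]
H(X,Y) = 0.8944 dits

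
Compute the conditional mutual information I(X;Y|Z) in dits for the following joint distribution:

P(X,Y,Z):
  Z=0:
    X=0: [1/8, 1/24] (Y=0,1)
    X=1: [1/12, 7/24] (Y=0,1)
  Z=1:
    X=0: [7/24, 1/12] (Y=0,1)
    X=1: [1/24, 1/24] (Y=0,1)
0.0350 dits

Conditional mutual information: I(X;Y|Z) = H(X|Z) + H(Y|Z) - H(X,Y|Z)

H(Z) = 0.2995
H(X,Z) = 0.5391 → H(X|Z) = 0.2396
H(Y,Z) = 0.5729 → H(Y|Z) = 0.2734
H(X,Y,Z) = 0.7774 → H(X,Y|Z) = 0.4779

I(X;Y|Z) = 0.2396 + 0.2734 - 0.4779 = 0.0350 dits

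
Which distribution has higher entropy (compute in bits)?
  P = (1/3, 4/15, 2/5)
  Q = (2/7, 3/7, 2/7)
P

Computing entropies in bits:
H(P) = 1.5656
H(Q) = 1.5567

Distribution P has higher entropy.

Intuition: The distribution closer to uniform (more spread out) has higher entropy.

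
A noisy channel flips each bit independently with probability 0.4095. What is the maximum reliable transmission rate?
0.0238 bits

For a binary symmetric channel (BSC) with error probability p:
Capacity C = 1 - H(p) bits per symbol

where H(p) = -p log₂(p) - (1-p) log₂(1-p) is the binary entropy function.

H(0.4095) = 0.9762 bits
C = 1 - 0.9762 = 0.0238 bits per symbol

This means we can reliably transmit up to 0.0238 bits of information per channel use.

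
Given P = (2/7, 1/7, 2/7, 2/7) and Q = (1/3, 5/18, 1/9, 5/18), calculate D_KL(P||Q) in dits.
0.0603 dits

KL divergence: D_KL(P||Q) = Σ p(x) log(p(x)/q(x))

Computing term by term:
  x=0: 2/7 × log_10[(2/7)/(1/3)] = 2/7 × -0.0669 = -0.0191
  x=1: 1/7 × log_10[(1/7)/(5/18)] = 1/7 × -0.2888 = -0.0413
  x=2: 2/7 × log_10[(2/7)/(1/9)] = 2/7 × 0.4102 = 0.1172
  x=3: 2/7 × log_10[(2/7)/(5/18)] = 2/7 × 0.0122 = 0.0035

D_KL(P||Q) = 0.0603 dits

Note: KL divergence is always non-negative and equals 0 iff P = Q.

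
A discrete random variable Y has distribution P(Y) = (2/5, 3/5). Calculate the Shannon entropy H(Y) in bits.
0.9710 bits

Shannon entropy is H(X) = -Σ p(x) log p(x).

For P = (2/5, 3/5):
H = -2/5 × log_2(2/5) -3/5 × log_2(3/5)
H = 0.9710 bits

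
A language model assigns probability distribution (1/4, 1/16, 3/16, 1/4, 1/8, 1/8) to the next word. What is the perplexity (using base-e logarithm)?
5.4749

Perplexity is e^H (or exp(H) for natural log).

First, H = -Σ p log p = 1.7002 nats
Perplexity = e^1.7002 = 5.4749

Interpretation: The model's uncertainty is equivalent to choosing uniformly among 5.5 options.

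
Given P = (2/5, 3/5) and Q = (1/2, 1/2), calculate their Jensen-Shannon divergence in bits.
0.0073 bits

Jensen-Shannon divergence is:
JSD(P||Q) = 0.5 × D_KL(P||M) + 0.5 × D_KL(Q||M)
where M = 0.5 × (P + Q) is the mixture distribution.

M = 0.5 × (2/5, 3/5) + 0.5 × (1/2, 1/2) = (9/20, 11/20)

D_KL(P||M) = 0.0073 bits
D_KL(Q||M) = 0.0072 bits

JSD(P||Q) = 0.5 × 0.0073 + 0.5 × 0.0072 = 0.0073 bits

Unlike KL divergence, JSD is symmetric and bounded: 0 ≤ JSD ≤ log(2).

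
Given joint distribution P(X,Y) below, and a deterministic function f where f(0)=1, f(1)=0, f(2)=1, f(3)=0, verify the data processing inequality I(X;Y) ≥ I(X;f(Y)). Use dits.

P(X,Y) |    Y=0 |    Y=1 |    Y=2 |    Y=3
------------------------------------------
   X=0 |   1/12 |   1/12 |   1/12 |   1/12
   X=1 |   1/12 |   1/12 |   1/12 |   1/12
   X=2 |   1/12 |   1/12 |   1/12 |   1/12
I(X;Y) = 0.0000, I(X;f(Y)) = 0.0000, inequality holds: 0.0000 ≥ 0.0000

Data Processing Inequality: For any Markov chain X → Y → Z, we have I(X;Y) ≥ I(X;Z).

Here Z = f(Y) is a deterministic function of Y, forming X → Y → Z.

Original I(X;Y) = 0.0000 dits

After applying f:
P(X,Z) where Z=f(Y):
- P(X,Z=0) = P(X,Y=1) + P(X,Y=3)
- P(X,Z=1) = P(X,Y=0) + P(X,Y=2)

I(X;Z) = I(X;f(Y)) = 0.0000 dits

Verification: 0.0000 ≥ 0.0000 ✓

Information cannot be created by processing; the function f can only lose information about X.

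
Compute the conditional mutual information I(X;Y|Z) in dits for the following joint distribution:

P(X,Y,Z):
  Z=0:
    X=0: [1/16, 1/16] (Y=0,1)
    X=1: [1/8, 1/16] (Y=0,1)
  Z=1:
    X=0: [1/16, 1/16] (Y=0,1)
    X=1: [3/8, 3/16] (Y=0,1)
0.0045 dits

Conditional mutual information: I(X;Y|Z) = H(X|Z) + H(Y|Z) - H(X,Y|Z)

H(Z) = 0.2697
H(X,Z) = 0.5026 → H(X|Z) = 0.2329
H(Y,Z) = 0.5568 → H(Y|Z) = 0.2871
H(X,Y,Z) = 0.7852 → H(X,Y|Z) = 0.5155

I(X;Y|Z) = 0.2329 + 0.2871 - 0.5155 = 0.0045 dits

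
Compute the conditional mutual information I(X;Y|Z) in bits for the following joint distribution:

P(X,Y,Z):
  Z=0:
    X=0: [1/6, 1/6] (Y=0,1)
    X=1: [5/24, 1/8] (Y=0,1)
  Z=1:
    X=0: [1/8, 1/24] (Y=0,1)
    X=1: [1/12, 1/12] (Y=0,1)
0.0239 bits

Conditional mutual information: I(X;Y|Z) = H(X|Z) + H(Y|Z) - H(X,Y|Z)

H(Z) = 0.9183
H(X,Z) = 1.9183 → H(X|Z) = 1.0000
H(Y,Z) = 1.8956 → H(Y|Z) = 0.9773
H(X,Y,Z) = 2.8717 → H(X,Y|Z) = 1.9534

I(X;Y|Z) = 1.0000 + 0.9773 - 1.9534 = 0.0239 bits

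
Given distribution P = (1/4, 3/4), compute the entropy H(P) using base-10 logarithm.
0.2442 dits

Shannon entropy is H(X) = -Σ p(x) log p(x).

For P = (1/4, 3/4):
H = -1/4 × log_10(1/4) -3/4 × log_10(3/4)
H = 0.2442 dits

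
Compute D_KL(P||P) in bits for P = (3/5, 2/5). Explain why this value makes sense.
0.0000 bits

KL divergence satisfies the Gibbs inequality: D_KL(P||Q) ≥ 0 for all distributions P, Q.

D_KL(P||Q) = Σ p(x) log(p(x)/q(x))
Each term is p(x) × log_2(p(x)/p(x)) = p(x) × log_2(1) = 0, so the sum is 0.
D_KL(P||Q) = 0.0000 bits

When P = Q, the KL divergence is exactly 0, as there is no 'divergence' between identical distributions.

This non-negativity is a fundamental property: relative entropy cannot be negative because it measures how different Q is from P.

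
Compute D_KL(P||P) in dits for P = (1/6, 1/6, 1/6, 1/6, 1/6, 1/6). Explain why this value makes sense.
0.0000 dits

KL divergence satisfies the Gibbs inequality: D_KL(P||Q) ≥ 0 for all distributions P, Q.

D_KL(P||Q) = Σ p(x) log(p(x)/q(x))
Each term is p(x) × log_10(p(x)/p(x)) = p(x) × log_10(1) = 0, so the sum is 0.
D_KL(P||Q) = 0.0000 dits

When P = Q, the KL divergence is exactly 0, as there is no 'divergence' between identical distributions.

This non-negativity is a fundamental property: relative entropy cannot be negative because it measures how different Q is from P.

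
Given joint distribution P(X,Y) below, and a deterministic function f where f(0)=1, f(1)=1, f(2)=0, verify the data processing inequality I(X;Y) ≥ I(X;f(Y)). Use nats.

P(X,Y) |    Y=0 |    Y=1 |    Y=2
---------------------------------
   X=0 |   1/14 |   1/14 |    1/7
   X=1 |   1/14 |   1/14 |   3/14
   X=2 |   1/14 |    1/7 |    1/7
I(X;Y) = 0.0214, I(X;f(Y)) = 0.0144, inequality holds: 0.0214 ≥ 0.0144

Data Processing Inequality: For any Markov chain X → Y → Z, we have I(X;Y) ≥ I(X;Z).

Here Z = f(Y) is a deterministic function of Y, forming X → Y → Z.

Original I(X;Y) = 0.0214 nats

After applying f:
P(X,Z) where Z=f(Y):
- P(X,Z=0) = P(X,Y=2)
- P(X,Z=1) = P(X,Y=0) + P(X,Y=1)

I(X;Z) = I(X;f(Y)) = 0.0144 nats

Verification: 0.0214 ≥ 0.0144 ✓

Information cannot be created by processing; the function f can only lose information about X.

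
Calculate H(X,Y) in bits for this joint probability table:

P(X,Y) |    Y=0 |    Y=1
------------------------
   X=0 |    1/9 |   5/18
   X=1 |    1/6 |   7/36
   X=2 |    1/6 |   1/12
2.4853 bits

Joint entropy is H(X,Y) = -Σ_{x,y} p(x,y) log p(x,y).

Summing over all non-zero entries:
H(X,Y) = -[1/9·log_2(1/9) + 5/18·log_2(5/18) + 1/6·log_2(1/6) + 7/36·log_2(7/36) + 1/6·log_2(1/6) + 1/12·log_2(1/12)]
H(X,Y) = 2.4853 bits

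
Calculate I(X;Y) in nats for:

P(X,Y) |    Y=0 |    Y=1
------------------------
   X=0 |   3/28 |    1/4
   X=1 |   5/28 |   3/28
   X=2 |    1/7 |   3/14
0.0354 nats

Mutual information: I(X;Y) = H(X) + H(Y) - H(X,Y)

Marginals:
P(X) = (5/14, 2/7, 5/14), H(X) = 1.0934 nats
P(Y) = (3/7, 4/7), H(Y) = 0.6829 nats

Joint entropy: H(X,Y) = 1.7409 nats

I(X;Y) = 1.0934 + 0.6829 - 1.7409 = 0.0354 nats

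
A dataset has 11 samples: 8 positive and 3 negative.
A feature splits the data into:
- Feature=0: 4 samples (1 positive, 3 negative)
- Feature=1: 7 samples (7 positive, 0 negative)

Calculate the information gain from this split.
0.5503 bits

Information Gain = H(Y) - H(Y|Feature)

Before split:
P(positive) = 8/11 = 0.7273
H(Y) = 0.8454 bits

After split:
Feature=0: H = 0.8113 bits (weight = 4/11)
Feature=1: H = 0.0000 bits (weight = 7/11)
H(Y|Feature) = (4/11)×0.8113 + (7/11)×0.0000 = 0.2950 bits

Information Gain = 0.8454 - 0.2950 = 0.5503 bits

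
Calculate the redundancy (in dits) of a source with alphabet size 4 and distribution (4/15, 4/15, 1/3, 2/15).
0.0202 dits

Redundancy measures how far a source is from maximum entropy:
R = H_max - H(X)

Maximum entropy for 4 symbols: H_max = log_10(4) = 0.6021 dits
Actual entropy: H(X) = 0.5819 dits
Redundancy: R = 0.6021 - 0.5819 = 0.0202 dits

This redundancy represents potential for compression: the source could be compressed by 0.0202 dits per symbol.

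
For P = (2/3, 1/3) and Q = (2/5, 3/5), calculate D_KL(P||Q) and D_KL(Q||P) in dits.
D_KL(P||Q) = 0.0628, D_KL(Q||P) = 0.0644

KL divergence is not symmetric: D_KL(P||Q) ≠ D_KL(Q||P) in general.

D_KL(P||Q) = 0.0628 dits
D_KL(Q||P) = 0.0644 dits

No, they are not equal!

This asymmetry is why KL divergence is not a true distance metric.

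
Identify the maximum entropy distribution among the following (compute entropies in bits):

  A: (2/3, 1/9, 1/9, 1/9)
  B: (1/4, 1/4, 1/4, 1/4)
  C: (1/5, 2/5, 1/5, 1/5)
B

For a discrete distribution over n outcomes, entropy is maximized by the uniform distribution.

Computing entropies:
H(A) = 1.4466 bits
H(B) = 2.0000 bits
H(C) = 1.9219 bits

The uniform distribution (where all probabilities equal 1/4) achieves the maximum entropy of log_2(4) = 2.0000 bits.

Distribution B has the highest entropy.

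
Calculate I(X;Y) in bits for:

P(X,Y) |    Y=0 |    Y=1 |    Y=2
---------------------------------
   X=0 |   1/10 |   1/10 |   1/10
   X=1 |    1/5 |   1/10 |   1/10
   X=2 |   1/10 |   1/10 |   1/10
0.0200 bits

Mutual information: I(X;Y) = H(X) + H(Y) - H(X,Y)

Marginals:
P(X) = (3/10, 2/5, 3/10), H(X) = 1.5710 bits
P(Y) = (2/5, 3/10, 3/10), H(Y) = 1.5710 bits

Joint entropy: H(X,Y) = 3.1219 bits

I(X;Y) = 1.5710 + 1.5710 - 3.1219 = 0.0200 bits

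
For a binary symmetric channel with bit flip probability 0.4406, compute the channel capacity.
0.0102 bits

For a binary symmetric channel (BSC) with error probability p:
Capacity C = 1 - H(p) bits per symbol

where H(p) = -p log₂(p) - (1-p) log₂(1-p) is the binary entropy function.

H(0.4406) = 0.9898 bits
C = 1 - 0.9898 = 0.0102 bits per symbol

This means we can reliably transmit up to 0.0102 bits of information per channel use.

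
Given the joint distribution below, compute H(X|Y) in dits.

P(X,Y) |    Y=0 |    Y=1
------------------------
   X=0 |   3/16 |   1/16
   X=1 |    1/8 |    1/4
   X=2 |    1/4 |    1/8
0.4407 dits

Using the chain rule: H(X|Y) = H(X,Y) - H(Y)

First, compute H(X,Y) = 0.7384 dits

Marginal P(Y) = (9/16, 7/16)
H(Y) = 0.2976 dits

H(X|Y) = H(X,Y) - H(Y) = 0.7384 - 0.2976 = 0.4407 dits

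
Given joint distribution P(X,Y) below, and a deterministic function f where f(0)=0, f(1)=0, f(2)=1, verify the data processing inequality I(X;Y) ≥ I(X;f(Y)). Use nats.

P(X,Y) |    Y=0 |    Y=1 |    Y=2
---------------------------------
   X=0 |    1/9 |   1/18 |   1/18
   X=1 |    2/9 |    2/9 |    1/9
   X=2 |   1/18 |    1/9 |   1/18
I(X;Y) = 0.0207, I(X;f(Y)) = 0.0018, inequality holds: 0.0207 ≥ 0.0018

Data Processing Inequality: For any Markov chain X → Y → Z, we have I(X;Y) ≥ I(X;Z).

Here Z = f(Y) is a deterministic function of Y, forming X → Y → Z.

Original I(X;Y) = 0.0207 nats

After applying f:
P(X,Z) where Z=f(Y):
- P(X,Z=0) = P(X,Y=0) + P(X,Y=1)
- P(X,Z=1) = P(X,Y=2)

I(X;Z) = I(X;f(Y)) = 0.0018 nats

Verification: 0.0207 ≥ 0.0018 ✓

Information cannot be created by processing; the function f can only lose information about X.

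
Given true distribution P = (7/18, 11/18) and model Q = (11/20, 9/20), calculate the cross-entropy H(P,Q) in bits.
1.0394 bits

Cross-entropy: H(P,Q) = -Σ p(x) log q(x)

Alternatively: H(P,Q) = H(P) + D_KL(P||Q)
H(P) = 0.9641 bits
D_KL(P||Q) = 0.0753 bits

H(P,Q) = 0.9641 + 0.0753 = 1.0394 bits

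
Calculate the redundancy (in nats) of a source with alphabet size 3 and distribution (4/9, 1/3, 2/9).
0.0378 nats

Redundancy measures how far a source is from maximum entropy:
R = H_max - H(X)

Maximum entropy for 3 symbols: H_max = log_e(3) = 1.0986 nats
Actual entropy: H(X) = 1.0609 nats
Redundancy: R = 1.0986 - 1.0609 = 0.0378 nats

This redundancy represents potential for compression: the source could be compressed by 0.0378 nats per symbol.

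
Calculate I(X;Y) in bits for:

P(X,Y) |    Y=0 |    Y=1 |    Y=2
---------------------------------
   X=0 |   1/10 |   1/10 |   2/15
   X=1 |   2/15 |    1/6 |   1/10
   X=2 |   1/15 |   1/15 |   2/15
0.0347 bits

Mutual information: I(X;Y) = H(X) + H(Y) - H(X,Y)

Marginals:
P(X) = (1/3, 2/5, 4/15), H(X) = 1.5656 bits
P(Y) = (3/10, 1/3, 11/30), H(Y) = 1.5801 bits

Joint entropy: H(X,Y) = 3.1111 bits

I(X;Y) = 1.5656 + 1.5801 - 3.1111 = 0.0347 bits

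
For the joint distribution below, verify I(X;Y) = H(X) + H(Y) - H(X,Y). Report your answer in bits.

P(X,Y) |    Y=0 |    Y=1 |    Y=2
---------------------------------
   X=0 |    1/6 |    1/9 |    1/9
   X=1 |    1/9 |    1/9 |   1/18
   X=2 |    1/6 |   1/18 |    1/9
I(X;Y) = 0.0321 bits

Mutual information has multiple equivalent forms:
- I(X;Y) = H(X) - H(X|Y)
- I(X;Y) = H(Y) - H(Y|X)
- I(X;Y) = H(X) + H(Y) - H(X,Y)

Computing all quantities:
H(X) = 1.5715, H(Y) = 1.5466, H(X,Y) = 3.0860
H(X|Y) = 1.5394, H(Y|X) = 1.5145

Verification:
H(X) - H(X|Y) = 1.5715 - 1.5394 = 0.0321
H(Y) - H(Y|X) = 1.5466 - 1.5145 = 0.0321
H(X) + H(Y) - H(X,Y) = 1.5715 + 1.5466 - 3.0860 = 0.0321

All forms give I(X;Y) = 0.0321 bits. ✓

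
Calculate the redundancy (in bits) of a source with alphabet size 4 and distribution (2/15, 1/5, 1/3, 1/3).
0.0914 bits

Redundancy measures how far a source is from maximum entropy:
R = H_max - H(X)

Maximum entropy for 4 symbols: H_max = log_2(4) = 2.0000 bits
Actual entropy: H(X) = 1.9086 bits
Redundancy: R = 2.0000 - 1.9086 = 0.0914 bits

This redundancy represents potential for compression: the source could be compressed by 0.0914 bits per symbol.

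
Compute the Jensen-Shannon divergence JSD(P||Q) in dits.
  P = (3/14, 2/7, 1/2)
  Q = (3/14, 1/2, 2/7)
0.0129 dits

Jensen-Shannon divergence is:
JSD(P||Q) = 0.5 × D_KL(P||M) + 0.5 × D_KL(Q||M)
where M = 0.5 × (P + Q) is the mixture distribution.

M = 0.5 × (3/14, 2/7, 1/2) + 0.5 × (3/14, 1/2, 2/7) = (3/14, 11/28, 11/28)

D_KL(P||M) = 0.0129 dits
D_KL(Q||M) = 0.0129 dits

JSD(P||Q) = 0.5 × 0.0129 + 0.5 × 0.0129 = 0.0129 dits

Unlike KL divergence, JSD is symmetric and bounded: 0 ≤ JSD ≤ log(2).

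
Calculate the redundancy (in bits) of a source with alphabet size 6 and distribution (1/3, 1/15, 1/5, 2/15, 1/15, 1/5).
0.2194 bits

Redundancy measures how far a source is from maximum entropy:
R = H_max - H(X)

Maximum entropy for 6 symbols: H_max = log_2(6) = 2.5850 bits
Actual entropy: H(X) = 2.3656 bits
Redundancy: R = 2.5850 - 2.3656 = 0.2194 bits

This redundancy represents potential for compression: the source could be compressed by 0.2194 bits per symbol.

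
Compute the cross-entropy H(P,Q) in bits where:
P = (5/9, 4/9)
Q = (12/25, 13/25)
1.0076 bits

Cross-entropy: H(P,Q) = -Σ p(x) log q(x)

Alternatively: H(P,Q) = H(P) + D_KL(P||Q)
H(P) = 0.9911 bits
D_KL(P||Q) = 0.0165 bits

H(P,Q) = 0.9911 + 0.0165 = 1.0076 bits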